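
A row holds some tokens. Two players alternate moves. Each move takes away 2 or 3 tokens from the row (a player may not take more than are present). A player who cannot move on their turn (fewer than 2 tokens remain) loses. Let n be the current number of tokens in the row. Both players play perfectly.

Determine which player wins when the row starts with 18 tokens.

The first player wins.

Compute win/loss labels from the base case upward. A position with no move is L. Any other position is W if it can reach an L in one move, else L.
n=0: no move → L
n=1: no move → L
n=2: reaches L-position 0 → W
n=3: reaches L-position 1 → W
n=4: reaches L-position 1 → W
n=5: only reaches 3(W), 2(W), all W → L
n=6: only reaches 4(W), 3(W), all W → L
n=7: reaches L-position 5 → W
n=8: reaches L-position 6 → W
n=9: reaches L-position 6 → W
n=10: only reaches 8(W), 7(W), all W → L
n=11: only reaches 9(W), 8(W), all W → L
n=12: reaches L-position 10 → W
n=13: reaches L-position 11 → W
n=14: reaches L-position 11 → W
n=15: only reaches 13(W), 12(W), all W → L
n=16: only reaches 14(W), 13(W), all W → L
n=17: reaches L-position 15 → W
n=18: reaches L-position 16 → W
From 18 the player to move can remove 2, leaving 16, reaching an L position.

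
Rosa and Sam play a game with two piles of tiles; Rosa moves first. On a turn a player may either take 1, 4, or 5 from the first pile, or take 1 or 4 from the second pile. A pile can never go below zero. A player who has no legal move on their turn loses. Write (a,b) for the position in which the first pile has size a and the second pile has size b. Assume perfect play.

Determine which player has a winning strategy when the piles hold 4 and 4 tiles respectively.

Label each position W (a win for the player to move) or L (a loss). A position with no legal move is L; any other position is W exactly when some move reaches an L, and L when every move reaches a W.
No move ever increases a pile, so every position that can arise here has a ≤ 4 and b ≤ 4; it is enough to label the cells with 0 ≤ a ≤ 4 and 0 ≤ b ≤ 4.
Every move lowers a or b (never raises either), so fill the grid row by row in increasing a, and left to right within a row: each cell's successors are then already labelled.
      b=0  b=1  b=2  b=3  b=4
a=0:    L    W    L    W    W
a=1:    W    L    W    L    W
a=2:    L    W    L    W    W
a=3:    W    L    W    L    W
a=4:    W    W    W    W    L
Cells with no legal move (terminal, hence L): (0,0).
The remaining L cells, each justified by listing all of its moves:
(0,2): →(0,1)(W) only, which is W, so L
(1,1): →(0,1)(W), (1,0)(W) — all W, so L
(1,3): →(0,3)(W), (1,2)(W) — all W, so L
(2,0): →(1,0)(W) only, which is W, so L
(2,2): →(1,2)(W), (2,1)(W) — all W, so L
(3,1): →(2,1)(W), (3,0)(W) — all W, so L
(3,3): →(2,3)(W), (3,2)(W) — all W, so L
(4,4): →(3,4)(W), (0,4)(W), (4,3)(W), (4,0)(W) — all W, so L
Every other cell has at least one move into one of the L cells above, so it is W.
The starting position (4,4) is L: whatever Rosa does, the opponent receives a W position.

Sam wins.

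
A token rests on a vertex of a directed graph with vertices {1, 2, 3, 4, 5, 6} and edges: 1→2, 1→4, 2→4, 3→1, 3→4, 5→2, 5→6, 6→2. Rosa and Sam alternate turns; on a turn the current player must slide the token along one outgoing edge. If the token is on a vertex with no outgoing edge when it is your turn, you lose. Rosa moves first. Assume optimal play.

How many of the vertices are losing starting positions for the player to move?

Label each position W (a win for the player to move) or L (a loss). A position with no legal move is L; any other position is W exactly when some move reaches an L, and L when every move reaches a W.
Every edge goes from a vertex to one that appears earlier in the order 4, 2, 6, 1, 3, 5, so processing vertices in that order labels each vertex after all of its successors.
4: no outgoing edge → L
2: reaches L-position 4 → W
6: only reaches 2(W), which is W → L
1: reaches L-position 4 → W
3: reaches L-position 4 → W
5: reaches L-position 6 → W
The L vertices are 4, 6; that is 2 in all.

2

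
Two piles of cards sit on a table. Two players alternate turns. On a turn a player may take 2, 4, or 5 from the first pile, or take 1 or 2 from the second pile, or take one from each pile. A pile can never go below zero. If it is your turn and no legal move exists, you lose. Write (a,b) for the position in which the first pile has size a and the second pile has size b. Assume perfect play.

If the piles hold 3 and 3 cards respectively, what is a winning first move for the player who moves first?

Move to (1,3).

Work bottom-up. With no move the player to move loses. Otherwise the position is W if at least one move leads to an L position for the opponent, and L if every move leads to a W.
No move ever increases a pile, so every position that can arise here has a ≤ 3 and b ≤ 3; it is enough to label the cells with 0 ≤ a ≤ 3 and 0 ≤ b ≤ 3.
Every move lowers a or b (never raises either), so fill the grid row by row in increasing a, and left to right within a row: each cell's successors are then already labelled.
      b=0  b=1  b=2  b=3
a=0:    L    W    W    L
a=1:    L    W    W    L
a=2:    W    W    L    W
a=3:    W    L    W    W
Cells with no legal move (terminal, hence L): (0,0), (1,0).
The remaining L cells, each justified by listing all of its moves:
(0,3): L (options (0,2)(W), (0,1)(W) are all W)
(1,3): L (options (1,2)(W), (1,1)(W), (0,2)(W) are all W)
(2,2): L (options (0,2)(W), (2,1)(W), (2,0)(W), (1,1)(W) are all W)
(3,1): L (options (1,1)(W), (3,0)(W), (2,0)(W) are all W)
Every other cell has at least one move into one of the L cells above, so it is W.
From (3,3), the L positions reachable in one move are: (1,3), (3,1), (2,2). Any move reaching one of these is winning.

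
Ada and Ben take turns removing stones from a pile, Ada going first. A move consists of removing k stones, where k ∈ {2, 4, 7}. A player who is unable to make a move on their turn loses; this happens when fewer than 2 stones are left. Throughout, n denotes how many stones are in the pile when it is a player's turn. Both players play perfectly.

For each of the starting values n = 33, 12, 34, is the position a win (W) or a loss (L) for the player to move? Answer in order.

Build the W/L table. Terminal = L. A non-terminal position is W if it has a move to some L; otherwise it is L.
n=0: no move → L
n=1: no move → L
n=2: →0(L), so W
n=3: →1(L), so W
n=4: →0(L), so W
n=5: →1(L), so W
n=6: →4(W), 2(W) — all W, so L
n=7: →0(L), so W
n=8: →6(L), so W
n=9: →7(W), 5(W), 2(W) — all W, so L
n=10: →6(L), so W
n=11: →9(L), so W
n=12: →10(W), 8(W), 5(W) — all W, so L
n=13: →9(L), so W
n=14: →12(L), so W
n=15: →13(W), 11(W), 8(W) — all W, so L
n=16: →12(L), so W
n=17: →15(L), so W
n=18: →16(W), 14(W), 11(W) — all W, so L
n=19: →15(L), so W
n=20: →18(L), so W
n=21: →19(W), 17(W), 14(W) — all W, so L
n=22: →18(L), so W
n=23: →21(L), so W
n=24: →22(W), 20(W), 17(W) — all W, so L
n=25: →21(L), so W
n=26: →24(L), so W
n=27: →25(W), 23(W), 20(W) — all W, so L
n=28: →24(L), so W
n=29: →27(L), so W
n=30: →28(W), 26(W), 23(W) — all W, so L
n=31: →27(L), so W
n=32: →30(L), so W
n=33: →31(W), 29(W), 26(W) — all W, so L
n=34: →30(L), so W

33: L, 12: L, 34: W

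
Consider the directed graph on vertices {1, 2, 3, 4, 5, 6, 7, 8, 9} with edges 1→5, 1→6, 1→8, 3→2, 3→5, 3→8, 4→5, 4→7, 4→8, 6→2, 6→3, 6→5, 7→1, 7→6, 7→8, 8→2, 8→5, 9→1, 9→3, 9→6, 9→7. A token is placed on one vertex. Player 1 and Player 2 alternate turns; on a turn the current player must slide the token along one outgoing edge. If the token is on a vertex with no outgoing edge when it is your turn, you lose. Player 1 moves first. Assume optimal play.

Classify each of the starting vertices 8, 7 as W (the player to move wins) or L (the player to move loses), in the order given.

8: W, 7: L

Label each position W (a win for the player to move) or L (a loss). A position with no legal move is L; any other position is W exactly when some move reaches an L, and L when every move reaches a W.
Every edge goes from a vertex to one that appears earlier in the order 2, 5, 8, 3, 6, 1, 7, 9, 4, so processing vertices in that order labels each vertex after all of its successors.
2: no outgoing edge → L
5: no outgoing edge → L
8: can move to 5, which is L ⇒ W
3: can move to 5, which is L ⇒ W
6: can move to 5, which is L ⇒ W
1: can move to 5, which is L ⇒ W
7: moves to 1(W), 6(W), 8(W); every one is W ⇒ L
9: can move to 7, which is L ⇒ W
4: can move to 7, which is L ⇒ W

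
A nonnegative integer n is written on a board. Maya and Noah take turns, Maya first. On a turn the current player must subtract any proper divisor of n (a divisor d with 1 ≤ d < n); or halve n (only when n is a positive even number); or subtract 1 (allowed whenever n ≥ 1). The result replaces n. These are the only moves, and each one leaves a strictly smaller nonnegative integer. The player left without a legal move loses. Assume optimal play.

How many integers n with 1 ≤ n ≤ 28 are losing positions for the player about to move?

Work bottom-up. With no move the player to move loses. Otherwise the position is W if at least one move leads to an L position for the opponent, and L if every move leads to a W.
n=0: no move → L
n=1: W (go to 0, an L position)
n=2: L (sole option 1(W) is W)
n=3: W (go to 2, an L position)
n=4: W (go to 2, an L position)
n=5: L (sole option 4(W) is W)
n=6: W (go to 5, an L position)
n=7: L (sole option 6(W) is W)
n=8: W (go to 7, an L position)
n=9: L (options 6(W), 8(W) are all W)
n=10: W (go to 5, an L position)
n=11: L (sole option 10(W) is W)
n=12: W (go to 9, an L position)
n=13: L (sole option 12(W) is W)
n=14: W (go to 7, an L position)
n=15: L (options 10(W), 12(W), 14(W) are all W)
n=16: W (go to 15, an L position)
n=17: L (sole option 16(W) is W)
n=18: W (go to 9, an L position)
n=19: L (sole option 18(W) is W)
n=20: W (go to 15, an L position)
n=21: L (options 14(W), 18(W), 20(W) are all W)
n=22: W (go to 11, an L position)
n=23: L (sole option 22(W) is W)
n=24: W (go to 21, an L position)
n=25: L (options 20(W), 24(W) are all W)
n=26: W (go to 13, an L position)
n=27: L (options 18(W), 24(W), 26(W) are all W)
n=28: W (go to 21, an L position)
L entries with 1 ≤ n ≤ 28 (n=0 is outside the asked range and is not counted): n = 2, 5, 7, 9, 11, 13, 15, 17, 19, 21, 23, 25, 27; that makes 13.

13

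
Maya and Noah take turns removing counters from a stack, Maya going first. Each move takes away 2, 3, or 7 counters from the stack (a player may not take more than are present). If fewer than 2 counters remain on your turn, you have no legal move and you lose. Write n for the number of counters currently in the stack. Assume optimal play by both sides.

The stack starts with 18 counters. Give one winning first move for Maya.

Work bottom-up. With no move the player to move loses. Otherwise the position is W if at least one move leads to an L position for the opponent, and L if every move leads to a W.
n=0: no move → L
n=1: no move → L
n=2: reaches L-position 0 → W
n=3: reaches L-position 1 → W
n=4: reaches L-position 1 → W
n=5: only reaches 3(W), 2(W), all W → L
n=6: only reaches 4(W), 3(W), all W → L
n=7: reaches L-position 5 → W
n=8: reaches L-position 6 → W
n=9: reaches L-position 6 → W
n=10: only reaches 8(W), 7(W), 3(W), all W → L
n=11: only reaches 9(W), 8(W), 4(W), all W → L
n=12: reaches L-position 10 → W
n=13: reaches L-position 11 → W
n=14: reaches L-position 11 → W
n=15: only reaches 13(W), 12(W), 8(W), all W → L
n=16: only reaches 14(W), 13(W), 9(W), all W → L
n=17: reaches L-position 15 → W
n=18: reaches L-position 16 → W
From 18, the L positions reachable in one move are: 16, 15, 11. Any move reaching one of these is winning.

Remove 2, leaving 16.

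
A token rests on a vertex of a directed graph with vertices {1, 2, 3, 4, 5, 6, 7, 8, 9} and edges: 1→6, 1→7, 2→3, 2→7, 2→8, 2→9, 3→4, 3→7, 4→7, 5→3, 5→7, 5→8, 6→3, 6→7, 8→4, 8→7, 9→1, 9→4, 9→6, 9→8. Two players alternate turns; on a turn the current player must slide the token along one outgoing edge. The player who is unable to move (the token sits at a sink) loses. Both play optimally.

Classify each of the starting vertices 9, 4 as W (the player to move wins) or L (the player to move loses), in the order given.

Positions with no move are L. A position that does have a move is losing for the player to move precisely when every available move leads to a winning position for the opponent. Fill in the labels:
Every edge goes from a vertex to one that appears earlier in the order 7, 4, 8, 3, 6, 1, 9, 5, 2, so processing vertices in that order labels each vertex after all of its successors.
7: no outgoing edge → L
4: can move to 7, which is L ⇒ W
8: can move to 7, which is L ⇒ W
3: can move to 7, which is L ⇒ W
6: can move to 7, which is L ⇒ W
1: can move to 7, which is L ⇒ W
9: moves to 1(W), 6(W), 8(W), 4(W); every one is W ⇒ L
5: can move to 7, which is L ⇒ W
2: can move to 9, which is L ⇒ W

9: L, 4: W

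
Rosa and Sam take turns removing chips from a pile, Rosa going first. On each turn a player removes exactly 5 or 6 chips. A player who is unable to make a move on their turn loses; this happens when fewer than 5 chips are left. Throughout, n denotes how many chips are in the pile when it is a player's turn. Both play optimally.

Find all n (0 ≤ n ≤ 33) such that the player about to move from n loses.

Use the standard recursion: the mover loses at a terminal position; elsewhere, the mover wins exactly when some move hands the opponent an L position.
n=0: no move → L
n=1: no move → L
n=2: no move → L
n=3: no move → L
n=4: no move → L
n=5: can move to 0, which is L ⇒ W
n=6: can move to 1, which is L ⇒ W
n=7: can move to 2, which is L ⇒ W
n=8: can move to 3, which is L ⇒ W
n=9: can move to 4, which is L ⇒ W
n=10: can move to 4, which is L ⇒ W
n=11: moves to 6(W), 5(W); every one is W ⇒ L
n=12: moves to 7(W), 6(W); every one is W ⇒ L
n=13: moves to 8(W), 7(W); every one is W ⇒ L
n=14: moves to 9(W), 8(W); every one is W ⇒ L
n=15: moves to 10(W), 9(W); every one is W ⇒ L
n=16: can move to 11, which is L ⇒ W
n=17: can move to 12, which is L ⇒ W
n=18: can move to 13, which is L ⇒ W
n=19: can move to 14, which is L ⇒ W
n=20: can move to 15, which is L ⇒ W
n=21: can move to 15, which is L ⇒ W
n=22: moves to 17(W), 16(W); every one is W ⇒ L
n=23: moves to 18(W), 17(W); every one is W ⇒ L
n=24: moves to 19(W), 18(W); every one is W ⇒ L
n=25: moves to 20(W), 19(W); every one is W ⇒ L
n=26: moves to 21(W), 20(W); every one is W ⇒ L
n=27: can move to 22, which is L ⇒ W
n=28: can move to 23, which is L ⇒ W
n=29: can move to 24, which is L ⇒ W
n=30: can move to 25, which is L ⇒ W
n=31: can move to 26, which is L ⇒ W
n=32: can move to 26, which is L ⇒ W
n=33: moves to 28(W), 27(W); every one is W ⇒ L
Reading off the rows marked L gives the requested list; there are 16 such values of n.

0, 1, 2, 3, 4, 11, 12, 13, 14, 15, 22, 23, 24, 25, 26, 33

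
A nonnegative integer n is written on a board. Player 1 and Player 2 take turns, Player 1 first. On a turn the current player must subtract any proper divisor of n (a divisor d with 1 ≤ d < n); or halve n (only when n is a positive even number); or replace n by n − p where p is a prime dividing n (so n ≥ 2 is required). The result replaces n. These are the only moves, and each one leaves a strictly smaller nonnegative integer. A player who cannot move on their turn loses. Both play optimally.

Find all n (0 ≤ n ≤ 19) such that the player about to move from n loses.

0, 1, 4, 9, 14

Compute win/loss labels from the base case upward. A position with no move is L. Any other position is W if it can reach an L in one move, else L.
n=0: no move → L
n=1: no move → L
n=2: →0(L), so W
n=3: →0(L), so W
n=4: →2(W), 3(W) — all W, so L
n=5: →0(L), so W
n=6: →4(L), so W
n=7: →0(L), so W
n=8: →4(L), so W
n=9: →6(W), 8(W) — all W, so L
n=10: →9(L), so W
n=11: →0(L), so W
n=12: →9(L), so W
n=13: →0(L), so W
n=14: →7(W), 12(W), 13(W) — all W, so L
n=15: →14(L), so W
n=16: →14(L), so W
n=17: →0(L), so W
n=18: →9(L), so W
n=19: →0(L), so W
Reading off the rows marked L gives the requested list; there are 5 such values of n.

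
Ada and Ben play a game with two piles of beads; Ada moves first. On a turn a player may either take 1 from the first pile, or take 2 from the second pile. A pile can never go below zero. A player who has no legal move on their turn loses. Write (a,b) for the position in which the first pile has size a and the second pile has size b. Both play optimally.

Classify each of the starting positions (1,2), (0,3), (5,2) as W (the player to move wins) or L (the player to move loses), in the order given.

(1,2): L, (0,3): W, (5,2): L

Work bottom-up. With no move the player to move loses. Otherwise the position is W if at least one move leads to an L position for the opponent, and L if every move leads to a W.
No move ever increases a pile, so every position that can arise here has a ≤ 5 and b ≤ 3; it is enough to label the cells with 0 ≤ a ≤ 5 and 0 ≤ b ≤ 3.
Every move lowers a or b (never raises either), so fill the grid row by row in increasing a, and left to right within a row: each cell's successors are then already labelled.
      b=0  b=1  b=2  b=3
a=0:    L    L    W    W
a=1:    W    W    L    L
a=2:    L    L    W    W
a=3:    W    W    L    L
a=4:    L    L    W    W
a=5:    W    W    L    L
Cells with no legal move (terminal, hence L): (0,0), (0,1).
The remaining L cells, each justified by listing all of its moves:
(1,2): moves to (0,2)(W), (1,0)(W); every one is W ⇒ L
(1,3): moves to (0,3)(W), (1,1)(W); every one is W ⇒ L
(2,0): the only move is to (1,0)(W), a W ⇒ L
(2,1): the only move is to (1,1)(W), a W ⇒ L
(3,2): moves to (2,2)(W), (3,0)(W); every one is W ⇒ L
(3,3): moves to (2,3)(W), (3,1)(W); every one is W ⇒ L
(4,0): the only move is to (3,0)(W), a W ⇒ L
(4,1): the only move is to (3,1)(W), a W ⇒ L
(5,2): moves to (4,2)(W), (5,0)(W); every one is W ⇒ L
(5,3): moves to (4,3)(W), (5,1)(W); every one is W ⇒ L
Every other cell has at least one move into one of the L cells above, so it is W.
(1,2): one of the L cells justified above, so L
(0,3): the move to (0,1) reaches an L cell, so W
(5,2): one of the L cells justified above, so L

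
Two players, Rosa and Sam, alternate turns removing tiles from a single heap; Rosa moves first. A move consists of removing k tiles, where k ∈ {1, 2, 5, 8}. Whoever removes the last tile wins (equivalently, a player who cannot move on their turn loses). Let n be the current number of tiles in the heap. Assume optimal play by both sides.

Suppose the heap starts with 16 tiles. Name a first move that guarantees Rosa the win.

Remove 1, leaving 15.

Positions with no move are L. A position that does have a move is losing for the player to move precisely when every available move leads to a winning position for the opponent. Fill in the labels:
n=0: no move → L
n=1: reaches L-position 0 → W
n=2: reaches L-position 0 → W
n=3: only reaches 2(W), 1(W), all W → L
n=4: reaches L-position 3 → W
n=5: reaches L-position 3 → W
n=6: only reaches 5(W), 4(W), 1(W), all W → L
n=7: reaches L-position 6 → W
n=8: reaches L-position 6 → W
n=9: only reaches 8(W), 7(W), 4(W), 1(W), all W → L
n=10: reaches L-position 9 → W
n=11: reaches L-position 9 → W
n=12: only reaches 11(W), 10(W), 7(W), 4(W), all W → L
n=13: reaches L-position 12 → W
n=14: reaches L-position 12 → W
n=15: only reaches 14(W), 13(W), 10(W), 7(W), all W → L
n=16: reaches L-position 15 → W
From 16, the L positions reachable in one move are: 15.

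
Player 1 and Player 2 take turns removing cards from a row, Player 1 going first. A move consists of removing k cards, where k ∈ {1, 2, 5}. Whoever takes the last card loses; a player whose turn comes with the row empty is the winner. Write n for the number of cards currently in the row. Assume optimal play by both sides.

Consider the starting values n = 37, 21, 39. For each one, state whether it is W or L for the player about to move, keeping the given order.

Build the W/L table. Terminal = W. A non-terminal position is W if it has a move to some L; otherwise it is L.
n=0: no move; the opponent has just taken the last card and therefore loses → W
n=1: L (sole option 0(W) is W)
n=2: W (go to 1, an L position)
n=3: W (go to 1, an L position)
n=4: L (options 3(W), 2(W) are all W)
n=5: W (go to 4, an L position)
n=6: W (go to 4, an L position)
n=7: L (options 6(W), 5(W), 2(W) are all W)
n=8: W (go to 7, an L position)
n=9: W (go to 7, an L position)
n=10: L (options 9(W), 8(W), 5(W) are all W)
n=11: W (go to 10, an L position)
n=12: W (go to 10, an L position)
n=13: L (options 12(W), 11(W), 8(W) are all W)
n=14: W (go to 13, an L position)
n=15: W (go to 13, an L position)
n=16: L (options 15(W), 14(W), 11(W) are all W)
n=17: W (go to 16, an L position)
n=18: W (go to 16, an L position)
n=19: L (options 18(W), 17(W), 14(W) are all W)
n=20: W (go to 19, an L position)
n=21: W (go to 19, an L position)
n=22: L (options 21(W), 20(W), 17(W) are all W)
n=23: W (go to 22, an L position)
n=24: W (go to 22, an L position)
n=25: L (options 24(W), 23(W), 20(W) are all W)
n=26: W (go to 25, an L position)
n=27: W (go to 25, an L position)
n=28: L (options 27(W), 26(W), 23(W) are all W)
n=29: W (go to 28, an L position)
n=30: W (go to 28, an L position)
n=31: L (options 30(W), 29(W), 26(W) are all W)
n=32: W (go to 31, an L position)
n=33: W (go to 31, an L position)
n=34: L (options 33(W), 32(W), 29(W) are all W)
n=35: W (go to 34, an L position)
n=36: W (go to 34, an L position)
n=37: L (options 36(W), 35(W), 32(W) are all W)
n=38: W (go to 37, an L position)
n=39: W (go to 37, an L position)

37: L, 21: W, 39: W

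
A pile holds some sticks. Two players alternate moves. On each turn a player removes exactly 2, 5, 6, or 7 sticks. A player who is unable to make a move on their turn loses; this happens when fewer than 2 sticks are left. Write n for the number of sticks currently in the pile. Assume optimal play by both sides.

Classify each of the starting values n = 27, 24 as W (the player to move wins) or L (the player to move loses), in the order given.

27: W, 24: L

Positions with no move are L. A position that does have a move is losing for the player to move precisely when every available move leads to a winning position for the opponent. Fill in the labels:
n=0: no move → L
n=1: no move → L
n=2: can move to 0, which is L ⇒ W
n=3: can move to 1, which is L ⇒ W
n=4: the only move is to 2(W), a W ⇒ L
n=5: can move to 0, which is L ⇒ W
n=6: can move to 4, which is L ⇒ W
n=7: can move to 1, which is L ⇒ W
n=8: can move to 1, which is L ⇒ W
n=9: can move to 4, which is L ⇒ W
n=10: can move to 4, which is L ⇒ W
n=11: can move to 4, which is L ⇒ W
n=12: moves to 10(W), 7(W), 6(W), 5(W); every one is W ⇒ L
n=13: moves to 11(W), 8(W), 7(W), 6(W); every one is W ⇒ L
n=14: can move to 12, which is L ⇒ W
n=15: can move to 13, which is L ⇒ W
n=16: moves to 14(W), 11(W), 10(W), 9(W); every one is W ⇒ L
n=17: can move to 12, which is L ⇒ W
n=18: can move to 16, which is L ⇒ W
n=19: can move to 13, which is L ⇒ W
n=20: can move to 13, which is L ⇒ W
n=21: can move to 16, which is L ⇒ W
n=22: can move to 16, which is L ⇒ W
n=23: can move to 16, which is L ⇒ W
n=24: moves to 22(W), 19(W), 18(W), 17(W); every one is W ⇒ L
n=25: moves to 23(W), 20(W), 19(W), 18(W); every one is W ⇒ L
n=26: can move to 24, which is L ⇒ W
n=27: can move to 25, which is L ⇒ W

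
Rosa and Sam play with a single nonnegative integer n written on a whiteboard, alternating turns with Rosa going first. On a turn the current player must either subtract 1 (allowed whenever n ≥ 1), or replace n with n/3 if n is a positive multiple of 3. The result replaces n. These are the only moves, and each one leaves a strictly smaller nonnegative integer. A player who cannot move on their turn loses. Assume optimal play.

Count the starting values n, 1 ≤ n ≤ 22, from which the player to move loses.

10

Label each position W (a win for the player to move) or L (a loss). A position with no legal move is L; any other position is W exactly when some move reaches an L, and L when every move reaches a W.
n=0: no move → L
n=1: can move to 0, which is L ⇒ W
n=2: the only move is to 1(W), a W ⇒ L
n=3: can move to 2, which is L ⇒ W
n=4: the only move is to 3(W), a W ⇒ L
n=5: can move to 4, which is L ⇒ W
n=6: can move to 2, which is L ⇒ W
n=7: the only move is to 6(W), a W ⇒ L
n=8: can move to 7, which is L ⇒ W
n=9: moves to 3(W), 8(W); every one is W ⇒ L
n=10: can move to 9, which is L ⇒ W
n=11: the only move is to 10(W), a W ⇒ L
n=12: can move to 4, which is L ⇒ W
n=13: the only move is to 12(W), a W ⇒ L
n=14: can move to 13, which is L ⇒ W
n=15: moves to 5(W), 14(W); every one is W ⇒ L
n=16: can move to 15, which is L ⇒ W
n=17: the only move is to 16(W), a W ⇒ L
n=18: can move to 17, which is L ⇒ W
n=19: the only move is to 18(W), a W ⇒ L
n=20: can move to 19, which is L ⇒ W
n=21: can move to 7, which is L ⇒ W
n=22: the only move is to 21(W), a W ⇒ L
L entries with 1 ≤ n ≤ 22 (n=0 is outside the asked range and is not counted): n = 2, 4, 7, 9, 11, 13, 15, 17, 19, 22; that makes 10.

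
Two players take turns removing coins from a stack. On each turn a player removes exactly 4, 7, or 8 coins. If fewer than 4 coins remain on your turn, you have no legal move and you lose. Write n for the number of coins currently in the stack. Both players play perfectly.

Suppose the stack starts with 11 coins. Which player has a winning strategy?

Build the W/L table. Terminal = L. A non-terminal position is W if it has a move to some L; otherwise it is L.
n=0: no move → L
n=1: no move → L
n=2: no move → L
n=3: no move → L
n=4: W (go to 0, an L position)
n=5: W (go to 1, an L position)
n=6: W (go to 2, an L position)
n=7: W (go to 3, an L position)
n=8: W (go to 1, an L position)
n=9: W (go to 2, an L position)
n=10: W (go to 3, an L position)
n=11: W (go to 3, an L position)
The starting position 11 is W: the player to move should remove 8, leaving 3, handing over an L position.

The first player wins.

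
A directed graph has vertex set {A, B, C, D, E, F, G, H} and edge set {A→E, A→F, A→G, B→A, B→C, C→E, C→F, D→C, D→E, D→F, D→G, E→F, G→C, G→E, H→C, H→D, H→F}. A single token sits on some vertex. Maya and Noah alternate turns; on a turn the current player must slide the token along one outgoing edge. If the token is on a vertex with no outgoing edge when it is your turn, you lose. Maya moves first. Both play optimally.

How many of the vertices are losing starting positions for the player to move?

Classify positions by backward induction: terminal positions (no move available) are L. From any other position, the mover wins iff some move reaches an L.
Every edge goes from a vertex to one that appears earlier in the order F, E, C, G, D, H, A, B, so processing vertices in that order labels each vertex after all of its successors.
F: no outgoing edge → L
E: W (go to F, an L position)
C: W (go to F, an L position)
G: L (options C(W), E(W) are all W)
D: W (go to G, an L position)
H: W (go to F, an L position)
A: W (go to G, an L position)
B: L (options A(W), C(W) are all W)
The L vertices are B, F, G; that is 3 in all.

3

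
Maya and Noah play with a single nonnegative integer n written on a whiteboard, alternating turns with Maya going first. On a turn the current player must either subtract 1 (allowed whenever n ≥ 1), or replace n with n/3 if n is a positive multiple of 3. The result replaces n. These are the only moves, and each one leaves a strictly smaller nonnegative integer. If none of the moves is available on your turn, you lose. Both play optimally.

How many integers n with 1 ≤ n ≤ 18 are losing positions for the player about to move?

Build the W/L table. Terminal = L. A non-terminal position is W if it has a move to some L; otherwise it is L.
n=0: no move → L
n=1: can move to 0, which is L ⇒ W
n=2: the only move is to 1(W), a W ⇒ L
n=3: can move to 2, which is L ⇒ W
n=4: the only move is to 3(W), a W ⇒ L
n=5: can move to 4, which is L ⇒ W
n=6: can move to 2, which is L ⇒ W
n=7: the only move is to 6(W), a W ⇒ L
n=8: can move to 7, which is L ⇒ W
n=9: moves to 3(W), 8(W); every one is W ⇒ L
n=10: can move to 9, which is L ⇒ W
n=11: the only move is to 10(W), a W ⇒ L
n=12: can move to 4, which is L ⇒ W
n=13: the only move is to 12(W), a W ⇒ L
n=14: can move to 13, which is L ⇒ W
n=15: moves to 5(W), 14(W); every one is W ⇒ L
n=16: can move to 15, which is L ⇒ W
n=17: the only move is to 16(W), a W ⇒ L
n=18: can move to 17, which is L ⇒ W
L entries with 1 ≤ n ≤ 18 (n=0 is outside the asked range and is not counted): n = 2, 4, 7, 9, 11, 13, 15, 17; that makes 8.

8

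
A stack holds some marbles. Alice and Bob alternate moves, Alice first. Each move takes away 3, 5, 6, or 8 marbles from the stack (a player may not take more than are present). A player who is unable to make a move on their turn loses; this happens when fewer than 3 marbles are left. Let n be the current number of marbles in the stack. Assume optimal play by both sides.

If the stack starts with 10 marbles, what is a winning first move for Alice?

Compute win/loss labels from the base case upward. A position with no move is L. Any other position is W if it can reach an L in one move, else L.
n=0: no move → L
n=1: no move → L
n=2: no move → L
n=3: reaches L-position 0 → W
n=4: reaches L-position 1 → W
n=5: reaches L-position 2 → W
n=6: reaches L-position 1 → W
n=7: reaches L-position 2 → W
n=8: reaches L-position 2 → W
n=9: reaches L-position 1 → W
n=10: reaches L-position 2 → W
From 10, the L positions reachable in one move are: 2.

Remove 8, leaving 2.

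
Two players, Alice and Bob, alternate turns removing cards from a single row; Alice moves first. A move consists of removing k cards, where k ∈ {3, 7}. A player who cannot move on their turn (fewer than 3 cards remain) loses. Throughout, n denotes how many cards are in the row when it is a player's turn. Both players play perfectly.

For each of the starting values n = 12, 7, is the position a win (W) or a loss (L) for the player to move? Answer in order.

12: L, 7: W

Use the standard recursion: the mover loses at a terminal position; elsewhere, the mover wins exactly when some move hands the opponent an L position.
n=0: no move → L
n=1: no move → L
n=2: no move → L
n=3: →0(L), so W
n=4: →1(L), so W
n=5: →2(L), so W
n=6: →3(W) only, which is W, so L
n=7: →0(L), so W
n=8: →1(L), so W
n=9: →6(L), so W
n=10: →7(W), 3(W) — all W, so L
n=11: →8(W), 4(W) — all W, so L
n=12: →9(W), 5(W) — all W, so L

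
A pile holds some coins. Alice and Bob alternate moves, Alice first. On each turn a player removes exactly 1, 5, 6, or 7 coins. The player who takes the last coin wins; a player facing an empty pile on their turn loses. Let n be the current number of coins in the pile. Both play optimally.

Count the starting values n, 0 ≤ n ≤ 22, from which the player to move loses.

6

Build the W/L table. Terminal = L. A non-terminal position is W if it has a move to some L; otherwise it is L.
n=0: no move → L
n=1: W (go to 0, an L position)
n=2: L (sole option 1(W) is W)
n=3: W (go to 2, an L position)
n=4: L (sole option 3(W) is W)
n=5: W (go to 4, an L position)
n=6: W (go to 0, an L position)
n=7: W (go to 2, an L position)
n=8: W (go to 2, an L position)
n=9: W (go to 4, an L position)
n=10: W (go to 4, an L position)
n=11: W (go to 4, an L position)
n=12: L (options 11(W), 7(W), 6(W), 5(W) are all W)
n=13: W (go to 12, an L position)
n=14: L (options 13(W), 9(W), 8(W), 7(W) are all W)
n=15: W (go to 14, an L position)
n=16: L (options 15(W), 11(W), 10(W), 9(W) are all W)
n=17: W (go to 16, an L position)
n=18: W (go to 12, an L position)
n=19: W (go to 14, an L position)
n=20: W (go to 14, an L position)
n=21: W (go to 16, an L position)
n=22: W (go to 16, an L position)
L entries with 0 ≤ n ≤ 22: n = 0, 2, 4, 12, 14, 16; that makes 6.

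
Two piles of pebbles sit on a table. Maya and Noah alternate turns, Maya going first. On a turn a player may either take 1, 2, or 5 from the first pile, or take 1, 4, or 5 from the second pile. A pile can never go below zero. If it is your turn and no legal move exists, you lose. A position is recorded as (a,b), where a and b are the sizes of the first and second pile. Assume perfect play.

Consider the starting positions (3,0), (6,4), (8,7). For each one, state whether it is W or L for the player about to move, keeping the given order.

(3,0): L, (6,4): W, (8,7): W

Classify positions by backward induction: terminal positions (no move available) are L. From any other position, the mover wins iff some move reaches an L.
No move ever increases a pile, so every position that can arise here has a ≤ 8 and b ≤ 7; it is enough to label the cells with 0 ≤ a ≤ 8 and 0 ≤ b ≤ 7.
Every move lowers a or b (never raises either), so fill the grid row by row in increasing a, and left to right within a row: each cell's successors are then already labelled.
      b=0  b=1  b=2  b=3  b=4  b=5  b=6  b=7
a=0:    L    W    L    W    W    W    W    W
a=1:    W    L    W    L    W    W    W    W
a=2:    W    W    W    W    L    W    L    W
a=3:    L    W    L    W    W    W    W    W
a=4:    W    L    W    L    W    W    W    W
a=5:    W    W    W    W    L    W    L    W
a=6:    L    W    L    W    W    W    W    W
a=7:    W    L    W    L    W    W    W    W
a=8:    W    W    W    W    L    W    L    W
Cells with no legal move (terminal, hence L): (0,0).
The remaining L cells, each justified by listing all of its moves:
(0,2): only reaches (0,1)(W), which is W → L
(1,1): only reaches (0,1)(W), (1,0)(W), all W → L
(1,3): only reaches (0,3)(W), (1,2)(W), all W → L
(2,4): only reaches (1,4)(W), (0,4)(W), (2,3)(W), (2,0)(W), all W → L
(2,6): only reaches (1,6)(W), (0,6)(W), (2,5)(W), (2,2)(W), (2,1)(W), all W → L
(3,0): only reaches (2,0)(W), (1,0)(W), all W → L
(3,2): only reaches (2,2)(W), (1,2)(W), (3,1)(W), all W → L
(4,1): only reaches (3,1)(W), (2,1)(W), (4,0)(W), all W → L
(4,3): only reaches (3,3)(W), (2,3)(W), (4,2)(W), all W → L
(5,4): only reaches (4,4)(W), (3,4)(W), (0,4)(W), (5,3)(W), (5,0)(W), all W → L
(5,6): only reaches (4,6)(W), (3,6)(W), (0,6)(W), (5,5)(W), (5,2)(W), (5,1)(W), all W → L
(6,0): only reaches (5,0)(W), (4,0)(W), (1,0)(W), all W → L
(6,2): only reaches (5,2)(W), (4,2)(W), (1,2)(W), (6,1)(W), all W → L
(7,1): only reaches (6,1)(W), (5,1)(W), (2,1)(W), (7,0)(W), all W → L
(7,3): only reaches (6,3)(W), (5,3)(W), (2,3)(W), (7,2)(W), all W → L
(8,4): only reaches (7,4)(W), (6,4)(W), (3,4)(W), (8,3)(W), (8,0)(W), all W → L
(8,6): only reaches (7,6)(W), (6,6)(W), (3,6)(W), (8,5)(W), (8,2)(W), (8,1)(W), all W → L
Every other cell has at least one move into one of the L cells above, so it is W.
(3,0): one of the L cells justified above, so L
(6,4): the move to (5,4) reaches an L cell, so W
(8,7): the move to (8,6) reaches an L cell, so W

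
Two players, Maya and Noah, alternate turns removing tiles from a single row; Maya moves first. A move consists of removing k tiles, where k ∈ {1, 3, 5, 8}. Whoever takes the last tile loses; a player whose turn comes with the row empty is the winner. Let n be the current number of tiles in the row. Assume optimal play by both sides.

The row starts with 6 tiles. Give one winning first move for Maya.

Use the standard recursion: the mover wins at a terminal position; elsewhere, the mover wins exactly when some move hands the opponent an L position.
n=0: no move; the opponent has just taken the last tile and therefore loses → W
n=1: only reaches 0(W), which is W → L
n=2: reaches L-position 1 → W
n=3: only reaches 2(W), 0(W), all W → L
n=4: reaches L-position 3 → W
n=5: only reaches 4(W), 2(W), 0(W), all W → L
n=6: reaches L-position 5 → W
From 6, the L positions reachable in one move are: 5, 3, 1. Any move reaching one of these is winning.

Remove 1, leaving 5.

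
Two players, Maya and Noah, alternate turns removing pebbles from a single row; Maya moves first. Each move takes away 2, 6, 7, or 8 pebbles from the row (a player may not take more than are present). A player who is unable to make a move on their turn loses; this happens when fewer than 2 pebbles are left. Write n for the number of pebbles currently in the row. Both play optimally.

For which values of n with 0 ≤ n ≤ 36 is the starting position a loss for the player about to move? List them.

0, 1, 4, 5, 14, 15, 18, 19, 28, 29, 32, 33

Work bottom-up. With no move the player to move loses. Otherwise the position is W if at least one move leads to an L position for the opponent, and L if every move leads to a W.
n=0: no move → L
n=1: no move → L
n=2: can move to 0, which is L ⇒ W
n=3: can move to 1, which is L ⇒ W
n=4: the only move is to 2(W), a W ⇒ L
n=5: the only move is to 3(W), a W ⇒ L
n=6: can move to 4, which is L ⇒ W
n=7: can move to 5, which is L ⇒ W
n=8: can move to 1, which is L ⇒ W
n=9: can move to 1, which is L ⇒ W
n=10: can move to 4, which is L ⇒ W
n=11: can move to 5, which is L ⇒ W
n=12: can move to 5, which is L ⇒ W
n=13: can move to 5, which is L ⇒ W
n=14: moves to 12(W), 8(W), 7(W), 6(W); every one is W ⇒ L
n=15: moves to 13(W), 9(W), 8(W), 7(W); every one is W ⇒ L
n=16: can move to 14, which is L ⇒ W
n=17: can move to 15, which is L ⇒ W
n=18: moves to 16(W), 12(W), 11(W), 10(W); every one is W ⇒ L
n=19: moves to 17(W), 13(W), 12(W), 11(W); every one is W ⇒ L
n=20: can move to 18, which is L ⇒ W
n=21: can move to 19, which is L ⇒ W
n=22: can move to 15, which is L ⇒ W
n=23: can move to 15, which is L ⇒ W
n=24: can move to 18, which is L ⇒ W
n=25: can move to 19, which is L ⇒ W
n=26: can move to 19, which is L ⇒ W
n=27: can move to 19, which is L ⇒ W
n=28: moves to 26(W), 22(W), 21(W), 20(W); every one is W ⇒ L
n=29: moves to 27(W), 23(W), 22(W), 21(W); every one is W ⇒ L
n=30: can move to 28, which is L ⇒ W
n=31: can move to 29, which is L ⇒ W
n=32: moves to 30(W), 26(W), 25(W), 24(W); every one is W ⇒ L
n=33: moves to 31(W), 27(W), 26(W), 25(W); every one is W ⇒ L
n=34: can move to 32, which is L ⇒ W
n=35: can move to 33, which is L ⇒ W
n=36: can move to 29, which is L ⇒ W
Reading off the rows marked L gives the requested list; there are 12 such values of n.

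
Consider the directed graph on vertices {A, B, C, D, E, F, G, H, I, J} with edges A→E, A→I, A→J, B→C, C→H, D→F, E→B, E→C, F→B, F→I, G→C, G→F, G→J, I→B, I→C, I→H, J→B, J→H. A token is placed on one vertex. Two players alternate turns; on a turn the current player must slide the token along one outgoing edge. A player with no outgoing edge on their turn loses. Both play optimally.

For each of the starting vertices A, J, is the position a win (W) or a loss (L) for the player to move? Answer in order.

Use the standard recursion: the mover loses at a terminal position; elsewhere, the mover wins exactly when some move hands the opponent an L position.
Every edge goes from a vertex to one that appears earlier in the order H, C, B, J, E, I, F, A, D, G, so processing vertices in that order labels each vertex after all of its successors.
H: no outgoing edge → L
C: →H(L), so W
B: →C(W) only, which is W, so L
J: →B(L), so W
E: →B(L), so W
I: →B(L), so W
F: →B(L), so W
A: →I(W), E(W), J(W) — all W, so L
D: →F(W) only, which is W, so L
G: →F(W), J(W), C(W) — all W, so L

A: L, J: W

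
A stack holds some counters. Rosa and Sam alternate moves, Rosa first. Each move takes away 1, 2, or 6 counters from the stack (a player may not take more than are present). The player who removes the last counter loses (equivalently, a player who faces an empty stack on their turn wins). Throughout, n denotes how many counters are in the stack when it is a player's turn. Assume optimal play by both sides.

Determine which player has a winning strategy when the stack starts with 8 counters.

Build the W/L table. Terminal = W. A non-terminal position is W if it has a move to some L; otherwise it is L.
n=0: no move; the opponent has just taken the last counter and therefore loses → W
n=1: the only move is to 0(W), a W ⇒ L
n=2: can move to 1, which is L ⇒ W
n=3: can move to 1, which is L ⇒ W
n=4: moves to 3(W), 2(W); every one is W ⇒ L
n=5: can move to 4, which is L ⇒ W
n=6: can move to 4, which is L ⇒ W
n=7: can move to 1, which is L ⇒ W
n=8: moves to 7(W), 6(W), 2(W); every one is W ⇒ L
Every move from 8 reaches a W position, so the mover loses.

Sam wins.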